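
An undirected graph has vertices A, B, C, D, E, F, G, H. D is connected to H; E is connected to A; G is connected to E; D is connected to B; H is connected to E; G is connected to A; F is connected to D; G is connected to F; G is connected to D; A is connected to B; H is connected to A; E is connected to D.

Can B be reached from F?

Yes

Explore from F.
Distance 1: reach D, G.
Distance 2: reach A, B, E, H.
Found B.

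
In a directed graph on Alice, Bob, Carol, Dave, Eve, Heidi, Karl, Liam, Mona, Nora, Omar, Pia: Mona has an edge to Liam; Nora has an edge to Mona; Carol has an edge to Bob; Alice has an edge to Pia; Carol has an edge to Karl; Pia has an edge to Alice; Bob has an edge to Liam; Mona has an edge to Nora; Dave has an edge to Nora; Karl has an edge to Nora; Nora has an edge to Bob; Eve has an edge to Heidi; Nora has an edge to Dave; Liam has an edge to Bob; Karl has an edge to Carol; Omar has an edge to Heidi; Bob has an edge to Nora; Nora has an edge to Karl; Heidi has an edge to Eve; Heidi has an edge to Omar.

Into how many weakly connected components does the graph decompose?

From Alice: component {Alice, Pia}.
From Bob: component {Bob, Carol, Dave, Karl, Liam, Mona, Nora}.
From Eve: component {Eve, Heidi, Omar}.
That's 3 components.

3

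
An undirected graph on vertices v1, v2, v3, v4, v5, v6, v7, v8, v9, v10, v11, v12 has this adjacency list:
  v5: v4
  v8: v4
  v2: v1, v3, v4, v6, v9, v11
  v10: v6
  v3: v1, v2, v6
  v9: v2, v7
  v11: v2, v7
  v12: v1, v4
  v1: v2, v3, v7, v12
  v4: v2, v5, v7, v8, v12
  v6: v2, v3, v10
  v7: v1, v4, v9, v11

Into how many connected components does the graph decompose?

From v1: component {v1, v2, v3, v4, v5, v6, v7, v8, v9, v10, v11, v12}.
That's 1 component.

1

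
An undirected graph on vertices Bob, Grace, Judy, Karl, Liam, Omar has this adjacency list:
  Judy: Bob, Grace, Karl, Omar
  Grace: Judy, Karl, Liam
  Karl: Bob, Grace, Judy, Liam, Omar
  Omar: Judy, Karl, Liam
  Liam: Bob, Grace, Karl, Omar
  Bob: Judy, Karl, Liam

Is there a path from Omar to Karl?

Explore from Omar.
Distance 1: reach Judy, Karl, Liam.
Found Karl.

Yes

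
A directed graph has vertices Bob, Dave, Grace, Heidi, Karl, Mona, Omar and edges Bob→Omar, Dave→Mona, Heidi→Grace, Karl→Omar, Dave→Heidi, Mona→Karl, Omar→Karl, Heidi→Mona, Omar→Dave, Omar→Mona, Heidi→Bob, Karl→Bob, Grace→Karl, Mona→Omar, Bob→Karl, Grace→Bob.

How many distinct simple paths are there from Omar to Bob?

Omar→Dave→Heidi→Bob
Omar→Dave→Heidi→Grace→Bob
Omar→Dave→Heidi→Grace→Karl→Bob
Omar→Dave→Heidi→Mona→Karl→Bob
Omar→Dave→Mona→Karl→Bob
Omar→Karl→Bob
Omar→Mona→Karl→Bob

7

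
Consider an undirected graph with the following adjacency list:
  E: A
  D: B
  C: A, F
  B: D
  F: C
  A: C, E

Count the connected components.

From A: component {A, C, E, F}.
From B: component {B, D}.
That's 2 components.

2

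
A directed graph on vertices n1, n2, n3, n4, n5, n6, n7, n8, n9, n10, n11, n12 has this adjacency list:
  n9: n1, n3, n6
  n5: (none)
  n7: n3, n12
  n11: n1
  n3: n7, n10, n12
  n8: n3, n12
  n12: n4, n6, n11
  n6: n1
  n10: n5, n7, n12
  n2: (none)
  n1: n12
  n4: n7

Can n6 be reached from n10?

Explore from n10.
Distance 1: reach n5, n7, n12.
Distance 2: reach n3, n4, n6, n11.
Found n6.

Yes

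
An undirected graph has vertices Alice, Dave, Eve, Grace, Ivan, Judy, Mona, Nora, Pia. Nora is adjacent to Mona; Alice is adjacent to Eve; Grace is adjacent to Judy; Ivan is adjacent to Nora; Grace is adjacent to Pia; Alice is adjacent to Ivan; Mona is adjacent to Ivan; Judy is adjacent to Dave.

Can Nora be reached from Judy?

Explore from Judy.
Distance 1: reach Dave, Grace.
Distance 2: reach Pia.
The search is exhausted without reaching Nora; it lies in a different component.

No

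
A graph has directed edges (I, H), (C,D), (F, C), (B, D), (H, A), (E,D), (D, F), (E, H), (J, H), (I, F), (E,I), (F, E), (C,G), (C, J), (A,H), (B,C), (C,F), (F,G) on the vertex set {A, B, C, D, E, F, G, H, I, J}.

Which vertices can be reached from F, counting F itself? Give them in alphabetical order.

A, C, D, E, F, G, H, I, J

Start at F.
Its neighbours: C, E, G.
Then their neighbours: D, H, I, J.
Then next layer: A.
Nothing further is reachable.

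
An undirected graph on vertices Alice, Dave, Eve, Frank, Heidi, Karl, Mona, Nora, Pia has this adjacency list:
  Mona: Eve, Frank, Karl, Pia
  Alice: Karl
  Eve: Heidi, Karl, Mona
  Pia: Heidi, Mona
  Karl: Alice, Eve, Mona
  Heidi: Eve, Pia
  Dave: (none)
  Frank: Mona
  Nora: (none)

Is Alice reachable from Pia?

Explore from Pia.
Distance 1: reach Heidi, Mona.
Distance 2: reach Eve, Frank, Karl.
Distance 3: reach Alice.
Found Alice.

Yes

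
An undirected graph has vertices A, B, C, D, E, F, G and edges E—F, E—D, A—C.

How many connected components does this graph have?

4

From A: component {A, C}.
From B: component {B}.
From D: component {D, E, F}.
From G: component {G}.
That's 4 components.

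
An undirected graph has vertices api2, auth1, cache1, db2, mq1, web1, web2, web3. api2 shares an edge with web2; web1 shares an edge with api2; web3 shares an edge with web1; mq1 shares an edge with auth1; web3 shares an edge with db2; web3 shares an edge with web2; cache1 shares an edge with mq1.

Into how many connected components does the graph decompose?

2

From api2: component {api2, db2, web1, web2, web3}.
From auth1: component {auth1, cache1, mq1}.
That's 2 components.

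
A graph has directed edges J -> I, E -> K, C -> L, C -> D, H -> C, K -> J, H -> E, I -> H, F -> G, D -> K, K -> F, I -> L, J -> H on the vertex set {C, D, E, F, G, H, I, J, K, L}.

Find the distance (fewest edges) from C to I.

4

Distance 0: C.
Distance 1: D, L.
Distance 2: K.
Distance 3: F, J.
Distance 4: G, H, I — contains I.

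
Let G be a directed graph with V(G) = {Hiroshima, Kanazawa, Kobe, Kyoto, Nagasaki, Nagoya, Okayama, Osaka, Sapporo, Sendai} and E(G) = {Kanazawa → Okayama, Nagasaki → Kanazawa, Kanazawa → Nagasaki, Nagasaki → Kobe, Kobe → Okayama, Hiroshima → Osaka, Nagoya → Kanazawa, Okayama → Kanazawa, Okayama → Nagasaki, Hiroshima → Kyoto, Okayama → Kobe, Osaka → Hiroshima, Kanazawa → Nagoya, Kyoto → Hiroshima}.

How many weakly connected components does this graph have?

4

From Hiroshima: component {Hiroshima, Kyoto, Osaka}.
From Kanazawa: component {Kanazawa, Kobe, Nagasaki, Nagoya, Okayama}.
From Sapporo: component {Sapporo}.
From Sendai: component {Sendai}.
That's 4 components.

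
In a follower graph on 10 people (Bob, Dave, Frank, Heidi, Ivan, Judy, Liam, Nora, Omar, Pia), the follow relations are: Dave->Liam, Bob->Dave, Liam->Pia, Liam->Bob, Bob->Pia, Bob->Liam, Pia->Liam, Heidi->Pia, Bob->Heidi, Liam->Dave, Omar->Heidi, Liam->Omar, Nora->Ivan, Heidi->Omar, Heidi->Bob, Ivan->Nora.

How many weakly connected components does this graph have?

4

From Bob: component {Bob, Dave, Heidi, Liam, Omar, Pia}.
From Frank: component {Frank}.
From Ivan: component {Ivan, Nora}.
From Judy: component {Judy}.
That's 4 components.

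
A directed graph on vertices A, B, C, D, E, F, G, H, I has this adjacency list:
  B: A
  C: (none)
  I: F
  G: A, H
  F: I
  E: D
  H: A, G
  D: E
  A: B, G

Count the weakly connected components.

4

From A: component {A, B, G, H}.
From C: component {C}.
From D: component {D, E}.
From F: component {F, I}.
That's 4 components.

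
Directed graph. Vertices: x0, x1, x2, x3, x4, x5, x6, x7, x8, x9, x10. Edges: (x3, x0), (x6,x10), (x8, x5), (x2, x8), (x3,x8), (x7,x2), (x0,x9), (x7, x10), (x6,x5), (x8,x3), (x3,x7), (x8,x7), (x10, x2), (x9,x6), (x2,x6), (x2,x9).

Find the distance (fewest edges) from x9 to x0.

Distance 0: x9.
Distance 1: x6.
Distance 2: x5, x10.
Distance 3: x2.
Distance 4: x8.
Distance 5: x3, x7.
Distance 6: x0 — contains x0.

6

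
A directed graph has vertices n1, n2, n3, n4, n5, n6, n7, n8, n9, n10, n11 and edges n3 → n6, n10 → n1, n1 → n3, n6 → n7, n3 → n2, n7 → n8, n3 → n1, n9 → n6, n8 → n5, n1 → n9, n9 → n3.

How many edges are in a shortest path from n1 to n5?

Distance 0: n1.
Distance 1: n3, n9.
Distance 2: n2, n6.
Distance 3: n7.
Distance 4: n8.
Distance 5: n5 — contains n5.

5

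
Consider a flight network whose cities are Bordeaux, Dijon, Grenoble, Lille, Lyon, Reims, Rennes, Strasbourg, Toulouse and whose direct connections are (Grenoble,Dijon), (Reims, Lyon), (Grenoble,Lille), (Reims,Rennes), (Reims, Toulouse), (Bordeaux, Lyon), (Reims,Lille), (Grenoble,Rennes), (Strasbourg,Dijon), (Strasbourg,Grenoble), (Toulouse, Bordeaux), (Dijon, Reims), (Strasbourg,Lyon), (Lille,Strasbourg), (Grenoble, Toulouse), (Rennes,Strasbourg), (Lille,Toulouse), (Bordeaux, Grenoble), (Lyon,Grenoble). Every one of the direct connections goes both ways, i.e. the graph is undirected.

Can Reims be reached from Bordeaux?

Explore from Bordeaux.
Distance 1: reach Grenoble, Lyon, Toulouse.
Distance 2: reach Dijon, Lille, Reims, Rennes, Strasbourg.
Found Reims.

Yes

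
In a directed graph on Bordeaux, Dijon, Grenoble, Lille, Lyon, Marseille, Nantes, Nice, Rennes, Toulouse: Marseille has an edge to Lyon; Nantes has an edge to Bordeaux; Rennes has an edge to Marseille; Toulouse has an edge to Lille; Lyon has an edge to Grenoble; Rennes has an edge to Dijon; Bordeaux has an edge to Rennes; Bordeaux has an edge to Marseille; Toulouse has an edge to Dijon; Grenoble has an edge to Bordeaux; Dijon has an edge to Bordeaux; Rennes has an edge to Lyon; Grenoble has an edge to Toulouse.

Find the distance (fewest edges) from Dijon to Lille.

Distance 0: Dijon.
Distance 1: Bordeaux.
Distance 2: Marseille, Rennes.
Distance 3: Lyon.
Distance 4: Grenoble.
Distance 5: Toulouse.
Distance 6: Lille — contains Lille.

6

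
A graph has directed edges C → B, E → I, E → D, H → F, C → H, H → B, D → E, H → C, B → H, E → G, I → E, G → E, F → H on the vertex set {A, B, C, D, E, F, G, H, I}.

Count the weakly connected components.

From A: component {A}.
From B: component {B, C, F, H}.
From D: component {D, E, G, I}.
That's 3 components.

3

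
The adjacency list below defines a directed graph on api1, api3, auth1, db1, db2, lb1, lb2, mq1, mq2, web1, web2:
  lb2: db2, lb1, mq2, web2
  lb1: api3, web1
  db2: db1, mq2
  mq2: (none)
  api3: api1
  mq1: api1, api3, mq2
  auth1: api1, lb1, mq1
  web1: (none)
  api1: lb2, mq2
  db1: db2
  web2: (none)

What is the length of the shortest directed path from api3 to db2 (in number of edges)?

Distance 0: api3.
Distance 1: api1.
Distance 2: lb2, mq2.
Distance 3: db2, lb1, web2 — contains db2.

3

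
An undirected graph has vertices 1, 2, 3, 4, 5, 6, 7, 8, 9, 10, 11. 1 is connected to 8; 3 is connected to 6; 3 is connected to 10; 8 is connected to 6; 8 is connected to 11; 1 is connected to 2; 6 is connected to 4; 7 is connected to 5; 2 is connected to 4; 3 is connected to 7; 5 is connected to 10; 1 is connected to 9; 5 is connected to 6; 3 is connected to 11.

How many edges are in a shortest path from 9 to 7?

5

Distance 0: 9.
Distance 1: 1.
Distance 2: 2, 8.
Distance 3: 4, 6, 11.
Distance 4: 3, 5.
Distance 5: 7, 10 — contains 7.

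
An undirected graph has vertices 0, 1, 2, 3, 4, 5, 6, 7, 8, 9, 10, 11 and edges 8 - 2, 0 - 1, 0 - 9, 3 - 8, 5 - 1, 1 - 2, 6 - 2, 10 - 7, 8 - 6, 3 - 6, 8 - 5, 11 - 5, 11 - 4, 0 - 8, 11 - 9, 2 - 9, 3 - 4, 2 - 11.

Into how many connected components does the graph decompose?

2

From 0: component {0, 1, 2, 3, 4, 5, 6, 8, 9, 11}.
From 7: component {7, 10}.
That's 2 components.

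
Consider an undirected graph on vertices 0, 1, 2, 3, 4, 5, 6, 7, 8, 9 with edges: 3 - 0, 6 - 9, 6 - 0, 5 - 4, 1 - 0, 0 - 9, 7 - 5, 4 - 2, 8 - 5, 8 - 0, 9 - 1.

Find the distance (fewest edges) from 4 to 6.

4

Distance 0: 4.
Distance 1: 2, 5.
Distance 2: 7, 8.
Distance 3: 0.
Distance 4: 1, 3, 6, 9 — contains 6.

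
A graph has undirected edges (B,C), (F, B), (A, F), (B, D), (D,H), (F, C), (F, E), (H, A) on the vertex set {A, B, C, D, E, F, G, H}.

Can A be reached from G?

No

G has no edges, so nothing is reachable from it.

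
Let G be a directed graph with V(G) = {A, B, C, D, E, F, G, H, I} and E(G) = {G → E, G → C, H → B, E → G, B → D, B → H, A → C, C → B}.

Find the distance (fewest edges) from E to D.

4

Distance 0: E.
Distance 1: G.
Distance 2: C.
Distance 3: B.
Distance 4: D, H — contains D.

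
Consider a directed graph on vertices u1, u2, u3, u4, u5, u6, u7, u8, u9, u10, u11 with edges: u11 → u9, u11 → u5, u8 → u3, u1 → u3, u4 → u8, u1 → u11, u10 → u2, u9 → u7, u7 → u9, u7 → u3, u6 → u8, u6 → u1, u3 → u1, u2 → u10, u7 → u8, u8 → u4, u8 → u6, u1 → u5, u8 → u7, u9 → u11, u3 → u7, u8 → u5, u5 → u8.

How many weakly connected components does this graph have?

From u1: component {u1, u3, u4, u5, u6, u7, u8, u9, u11}.
From u2: component {u2, u10}.
That's 2 components.

2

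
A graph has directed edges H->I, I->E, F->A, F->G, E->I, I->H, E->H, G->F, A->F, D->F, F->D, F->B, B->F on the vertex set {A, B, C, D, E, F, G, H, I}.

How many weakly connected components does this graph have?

From A: component {A, B, D, F, G}.
From C: component {C}.
From E: component {E, H, I}.
That's 3 components.

3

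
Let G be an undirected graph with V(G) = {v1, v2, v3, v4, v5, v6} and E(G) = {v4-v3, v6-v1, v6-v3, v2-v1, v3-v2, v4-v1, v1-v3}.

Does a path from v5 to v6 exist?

v5 has no edges, so nothing is reachable from it.

No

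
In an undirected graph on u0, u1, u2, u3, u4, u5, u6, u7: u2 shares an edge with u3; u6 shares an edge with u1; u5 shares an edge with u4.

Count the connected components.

5

From u0: component {u0}.
From u1: component {u1, u6}.
From u2: component {u2, u3}.
From u4: component {u4, u5}.
From u7: component {u7}.
That's 5 components.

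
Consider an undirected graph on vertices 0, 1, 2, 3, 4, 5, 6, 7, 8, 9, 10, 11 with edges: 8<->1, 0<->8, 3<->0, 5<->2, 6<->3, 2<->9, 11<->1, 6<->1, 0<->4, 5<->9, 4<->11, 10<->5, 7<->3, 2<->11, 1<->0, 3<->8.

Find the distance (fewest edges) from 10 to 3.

Distance 0: 10.
Distance 1: 5.
Distance 2: 2, 9.
Distance 3: 11.
Distance 4: 1, 4.
Distance 5: 0, 6, 8.
Distance 6: 3 — contains 3.

6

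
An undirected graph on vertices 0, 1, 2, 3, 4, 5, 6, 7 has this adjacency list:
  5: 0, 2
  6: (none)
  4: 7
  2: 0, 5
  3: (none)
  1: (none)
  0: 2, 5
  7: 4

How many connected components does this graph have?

5

From 0: component {0, 2, 5}.
From 1: component {1}.
From 3: component {3}.
From 4: component {4, 7}.
From 6: component {6}.
That's 5 components.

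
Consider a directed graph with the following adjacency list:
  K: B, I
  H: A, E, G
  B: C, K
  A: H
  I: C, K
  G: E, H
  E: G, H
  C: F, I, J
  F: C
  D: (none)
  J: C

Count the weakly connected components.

From A: component {A, E, G, H}.
From B: component {B, C, F, I, J, K}.
From D: component {D}.
That's 3 components.

3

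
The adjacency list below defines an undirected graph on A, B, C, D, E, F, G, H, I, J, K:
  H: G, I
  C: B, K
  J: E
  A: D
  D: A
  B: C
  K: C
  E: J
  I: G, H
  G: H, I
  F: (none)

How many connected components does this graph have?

From A: component {A, D}.
From B: component {B, C, K}.
From E: component {E, J}.
From F: component {F}.
From G: component {G, H, I}.
That's 5 components.

5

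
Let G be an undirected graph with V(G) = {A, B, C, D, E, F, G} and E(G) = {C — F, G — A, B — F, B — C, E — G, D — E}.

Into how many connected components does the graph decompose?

From A: component {A, D, E, G}.
From B: component {B, C, F}.
That's 2 components.

2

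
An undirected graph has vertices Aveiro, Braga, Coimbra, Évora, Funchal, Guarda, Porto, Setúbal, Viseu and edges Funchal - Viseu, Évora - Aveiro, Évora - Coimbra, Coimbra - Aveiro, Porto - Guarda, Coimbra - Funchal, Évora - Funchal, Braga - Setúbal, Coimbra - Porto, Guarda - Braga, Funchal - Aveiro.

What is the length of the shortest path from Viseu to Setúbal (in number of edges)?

6

Distance 0: Viseu.
Distance 1: Funchal.
Distance 2: Aveiro, Coimbra, Évora.
Distance 3: Porto.
Distance 4: Guarda.
Distance 5: Braga.
Distance 6: Setúbal — contains Setúbal.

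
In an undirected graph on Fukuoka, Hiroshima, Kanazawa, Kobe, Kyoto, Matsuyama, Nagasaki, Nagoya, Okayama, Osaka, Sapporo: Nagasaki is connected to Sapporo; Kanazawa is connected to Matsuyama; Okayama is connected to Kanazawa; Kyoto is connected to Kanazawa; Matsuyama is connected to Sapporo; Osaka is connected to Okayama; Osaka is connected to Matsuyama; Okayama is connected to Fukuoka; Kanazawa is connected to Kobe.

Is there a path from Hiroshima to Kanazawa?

Hiroshima has no edges, so nothing is reachable from it.

No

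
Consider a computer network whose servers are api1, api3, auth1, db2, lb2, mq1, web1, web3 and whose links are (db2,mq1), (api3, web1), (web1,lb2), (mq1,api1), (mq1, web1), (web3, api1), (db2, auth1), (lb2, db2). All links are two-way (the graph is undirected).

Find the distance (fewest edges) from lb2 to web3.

4

Distance 0: lb2.
Distance 1: db2, web1.
Distance 2: api3, auth1, mq1.
Distance 3: api1.
Distance 4: web3 — contains web3.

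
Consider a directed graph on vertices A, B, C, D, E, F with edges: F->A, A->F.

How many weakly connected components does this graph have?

5

From A: component {A, F}.
From B: component {B}.
From C: component {C}.
From D: component {D}.
From E: component {E}.
That's 5 components.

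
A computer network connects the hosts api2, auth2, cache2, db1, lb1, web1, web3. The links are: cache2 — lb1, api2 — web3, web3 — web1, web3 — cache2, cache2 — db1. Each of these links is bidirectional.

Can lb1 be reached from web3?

Yes

Explore from web3.
Distance 1: reach api2, cache2, web1.
Distance 2: reach db1, lb1.
Found lb1.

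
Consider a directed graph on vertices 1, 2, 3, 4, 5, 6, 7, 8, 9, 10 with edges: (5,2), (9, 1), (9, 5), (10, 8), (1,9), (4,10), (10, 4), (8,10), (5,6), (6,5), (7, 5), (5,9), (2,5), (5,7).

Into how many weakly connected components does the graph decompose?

3

From 1: component {1, 2, 5, 6, 7, 9}.
From 3: component {3}.
From 4: component {4, 8, 10}.
That's 3 components.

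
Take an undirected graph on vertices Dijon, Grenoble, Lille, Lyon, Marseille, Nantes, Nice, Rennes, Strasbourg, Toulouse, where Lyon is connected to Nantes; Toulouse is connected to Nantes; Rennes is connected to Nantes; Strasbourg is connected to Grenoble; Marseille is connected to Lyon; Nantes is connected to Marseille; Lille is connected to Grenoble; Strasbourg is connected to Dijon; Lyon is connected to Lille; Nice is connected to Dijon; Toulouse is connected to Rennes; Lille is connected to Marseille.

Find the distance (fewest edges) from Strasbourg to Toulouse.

Distance 0: Strasbourg.
Distance 1: Dijon, Grenoble.
Distance 2: Lille, Nice.
Distance 3: Lyon, Marseille.
Distance 4: Nantes.
Distance 5: Rennes, Toulouse — contains Toulouse.

5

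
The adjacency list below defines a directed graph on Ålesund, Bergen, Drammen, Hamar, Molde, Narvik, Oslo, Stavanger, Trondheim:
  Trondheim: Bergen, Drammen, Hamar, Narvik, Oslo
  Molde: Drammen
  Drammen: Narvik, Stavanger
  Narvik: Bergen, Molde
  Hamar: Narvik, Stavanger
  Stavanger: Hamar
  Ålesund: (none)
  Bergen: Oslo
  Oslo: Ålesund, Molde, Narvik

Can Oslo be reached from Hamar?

Explore from Hamar.
Distance 1: reach Narvik, Stavanger.
Distance 2: reach Bergen, Molde.
Distance 3: reach Drammen, Oslo.
Found Oslo.

Yes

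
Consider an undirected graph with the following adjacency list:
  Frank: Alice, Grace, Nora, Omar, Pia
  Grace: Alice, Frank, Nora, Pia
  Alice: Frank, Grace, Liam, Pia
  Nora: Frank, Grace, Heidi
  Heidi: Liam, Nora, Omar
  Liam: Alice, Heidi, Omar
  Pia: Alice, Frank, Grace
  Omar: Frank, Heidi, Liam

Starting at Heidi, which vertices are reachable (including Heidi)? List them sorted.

Alice, Frank, Grace, Heidi, Liam, Nora, Omar, Pia

Start at Heidi.
Its neighbours: Liam, Nora, Omar.
Then their neighbours: Alice, Frank, Grace.
Then next layer: Pia.
Every vertex is now reached.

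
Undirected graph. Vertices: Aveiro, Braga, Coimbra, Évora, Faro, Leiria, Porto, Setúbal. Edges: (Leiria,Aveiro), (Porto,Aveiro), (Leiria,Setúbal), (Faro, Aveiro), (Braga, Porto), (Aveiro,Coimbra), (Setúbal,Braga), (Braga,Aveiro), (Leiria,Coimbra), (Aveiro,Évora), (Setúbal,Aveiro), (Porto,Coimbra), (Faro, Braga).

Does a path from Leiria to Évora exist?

Yes

Explore from Leiria.
Distance 1: reach Aveiro, Coimbra, Setúbal.
Distance 2: reach Braga, Évora, Faro, Porto.
Found Évora.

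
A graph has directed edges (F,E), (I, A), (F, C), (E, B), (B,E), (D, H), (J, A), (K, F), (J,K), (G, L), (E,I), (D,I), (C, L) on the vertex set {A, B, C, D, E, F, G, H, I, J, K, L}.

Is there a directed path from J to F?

Explore from J.
Distance 1: reach A, K.
Distance 2: reach F.
Found F.

Yes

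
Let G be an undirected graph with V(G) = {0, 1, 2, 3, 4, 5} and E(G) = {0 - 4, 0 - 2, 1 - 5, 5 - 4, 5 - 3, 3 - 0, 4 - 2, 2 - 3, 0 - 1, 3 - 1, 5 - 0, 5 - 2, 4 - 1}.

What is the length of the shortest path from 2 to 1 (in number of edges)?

2

Distance 0: 2.
Distance 1: 0, 3, 4, 5.
Distance 2: 1 — contains 1.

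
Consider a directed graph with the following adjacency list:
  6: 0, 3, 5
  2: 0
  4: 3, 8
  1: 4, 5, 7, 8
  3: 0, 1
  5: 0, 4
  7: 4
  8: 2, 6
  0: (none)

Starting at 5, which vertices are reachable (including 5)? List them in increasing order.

Start at 5.
Its neighbours: 0, 4.
Then their neighbours: 3, 8.
Then next layer: 1, 2, 6.
Then next layer: 7.
Every vertex is now reached.

0, 1, 2, 3, 4, 5, 6, 7, 8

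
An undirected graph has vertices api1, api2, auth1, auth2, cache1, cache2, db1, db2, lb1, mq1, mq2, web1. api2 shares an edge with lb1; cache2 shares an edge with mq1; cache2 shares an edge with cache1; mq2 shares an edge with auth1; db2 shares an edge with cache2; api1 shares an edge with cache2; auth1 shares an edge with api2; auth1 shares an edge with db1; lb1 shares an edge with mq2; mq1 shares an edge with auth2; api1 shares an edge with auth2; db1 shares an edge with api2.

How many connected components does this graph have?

From api1: component {api1, auth2, cache1, cache2, db2, mq1}.
From api2: component {api2, auth1, db1, lb1, mq2}.
From web1: component {web1}.
That's 3 components.

3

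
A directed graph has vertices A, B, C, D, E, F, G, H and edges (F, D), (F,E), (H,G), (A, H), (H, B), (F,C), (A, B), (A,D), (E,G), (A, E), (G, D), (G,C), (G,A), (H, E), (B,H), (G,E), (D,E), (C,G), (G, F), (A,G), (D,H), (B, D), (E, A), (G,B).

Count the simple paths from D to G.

7

D→E→A→B→H→G
D→E→A→G
D→E→A→H→G
D→E→G
D→H→E→A→G
D→H→E→G
D→H→G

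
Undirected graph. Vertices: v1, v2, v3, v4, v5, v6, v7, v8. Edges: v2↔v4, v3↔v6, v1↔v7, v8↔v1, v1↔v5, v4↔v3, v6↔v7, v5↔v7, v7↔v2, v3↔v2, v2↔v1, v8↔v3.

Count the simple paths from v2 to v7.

v2–v1–v5–v7
v2–v1–v7
v2–v1–v8–v3–v6–v7
v2–v3–v6–v7
v2–v3–v8–v1–v5–v7
v2–v3–v8–v1–v7
v2–v4–v3–v6–v7
v2–v4–v3–v8–v1–v5–v7
v2–v4–v3–v8–v1–v7
v2–v7

10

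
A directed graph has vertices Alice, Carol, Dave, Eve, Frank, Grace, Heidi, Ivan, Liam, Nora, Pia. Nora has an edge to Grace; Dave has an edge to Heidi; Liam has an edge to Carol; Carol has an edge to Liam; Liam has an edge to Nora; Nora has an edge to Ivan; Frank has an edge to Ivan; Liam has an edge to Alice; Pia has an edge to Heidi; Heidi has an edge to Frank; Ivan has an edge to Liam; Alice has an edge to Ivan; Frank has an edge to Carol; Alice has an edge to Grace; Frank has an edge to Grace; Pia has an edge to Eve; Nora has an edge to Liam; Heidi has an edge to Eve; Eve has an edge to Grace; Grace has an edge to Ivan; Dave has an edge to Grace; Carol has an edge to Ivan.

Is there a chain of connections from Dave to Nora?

Explore from Dave.
Distance 1: reach Grace, Heidi.
Distance 2: reach Eve, Frank, Ivan.
Distance 3: reach Carol, Liam.
Distance 4: reach Alice, Nora.
Found Nora.

Yes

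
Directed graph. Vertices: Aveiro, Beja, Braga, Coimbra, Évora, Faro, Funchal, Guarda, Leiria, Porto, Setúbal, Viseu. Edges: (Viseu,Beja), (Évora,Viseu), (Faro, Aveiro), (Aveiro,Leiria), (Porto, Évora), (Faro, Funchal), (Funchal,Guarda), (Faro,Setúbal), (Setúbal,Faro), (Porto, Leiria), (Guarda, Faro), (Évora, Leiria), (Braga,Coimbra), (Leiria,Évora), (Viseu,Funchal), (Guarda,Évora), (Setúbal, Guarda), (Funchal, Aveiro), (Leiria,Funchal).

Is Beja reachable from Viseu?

Yes

Explore from Viseu.
Distance 1: reach Beja, Funchal.
Found Beja.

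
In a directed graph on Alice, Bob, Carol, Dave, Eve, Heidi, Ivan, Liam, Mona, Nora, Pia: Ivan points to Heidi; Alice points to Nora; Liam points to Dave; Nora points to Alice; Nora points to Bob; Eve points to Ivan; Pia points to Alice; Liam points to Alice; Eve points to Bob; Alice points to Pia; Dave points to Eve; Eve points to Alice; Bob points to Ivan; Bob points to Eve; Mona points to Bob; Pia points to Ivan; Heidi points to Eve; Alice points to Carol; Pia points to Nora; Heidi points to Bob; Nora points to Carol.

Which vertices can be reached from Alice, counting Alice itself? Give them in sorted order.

Alice, Bob, Carol, Eve, Heidi, Ivan, Nora, Pia

Start at Alice.
Its neighbours: Carol, Nora, Pia.
Then their neighbours: Bob, Ivan.
Then next layer: Eve, Heidi.
Nothing further is reachable.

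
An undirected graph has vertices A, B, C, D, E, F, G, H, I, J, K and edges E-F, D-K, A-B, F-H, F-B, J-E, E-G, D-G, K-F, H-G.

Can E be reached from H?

Yes

Explore from H.
Distance 1: reach F, G.
Distance 2: reach B, D, E, K.
Found E.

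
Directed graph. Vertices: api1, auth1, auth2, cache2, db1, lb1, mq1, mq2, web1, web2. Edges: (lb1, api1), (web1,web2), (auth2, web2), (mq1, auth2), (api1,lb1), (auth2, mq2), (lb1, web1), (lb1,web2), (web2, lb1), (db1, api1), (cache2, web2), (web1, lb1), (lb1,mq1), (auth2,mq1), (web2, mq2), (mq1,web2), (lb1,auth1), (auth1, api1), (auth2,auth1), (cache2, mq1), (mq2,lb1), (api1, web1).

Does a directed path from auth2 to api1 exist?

Explore from auth2.
Distance 1: reach auth1, mq1, mq2, web2.
Distance 2: reach api1, lb1.
Found api1.

Yes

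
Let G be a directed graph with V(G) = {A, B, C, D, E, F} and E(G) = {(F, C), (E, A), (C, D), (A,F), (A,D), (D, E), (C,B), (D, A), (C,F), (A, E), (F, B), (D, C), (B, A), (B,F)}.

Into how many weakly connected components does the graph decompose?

1

From A: component {A, B, C, D, E, F}.
That's 1 component.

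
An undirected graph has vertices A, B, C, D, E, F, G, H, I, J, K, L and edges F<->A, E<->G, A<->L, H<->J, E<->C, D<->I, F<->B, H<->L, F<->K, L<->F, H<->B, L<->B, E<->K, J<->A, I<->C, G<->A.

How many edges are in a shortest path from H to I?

6

Distance 0: H.
Distance 1: B, J, L.
Distance 2: A, F.
Distance 3: G, K.
Distance 4: E.
Distance 5: C.
Distance 6: I — contains I.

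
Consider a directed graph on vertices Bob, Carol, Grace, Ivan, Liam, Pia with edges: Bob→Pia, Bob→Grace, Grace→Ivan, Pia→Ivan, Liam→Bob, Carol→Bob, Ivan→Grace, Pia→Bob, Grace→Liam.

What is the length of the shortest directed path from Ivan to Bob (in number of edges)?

Distance 0: Ivan.
Distance 1: Grace.
Distance 2: Liam.
Distance 3: Bob — contains Bob.

3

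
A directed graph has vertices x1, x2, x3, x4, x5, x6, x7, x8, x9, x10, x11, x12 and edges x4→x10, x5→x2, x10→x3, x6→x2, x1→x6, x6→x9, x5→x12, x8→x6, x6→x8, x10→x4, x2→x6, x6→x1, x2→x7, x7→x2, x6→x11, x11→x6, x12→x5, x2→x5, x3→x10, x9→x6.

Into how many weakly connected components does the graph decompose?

2

From x1: component {x1, x2, x5, x6, x7, x8, x9, x11, x12}.
From x3: component {x3, x4, x10}.
That's 2 components.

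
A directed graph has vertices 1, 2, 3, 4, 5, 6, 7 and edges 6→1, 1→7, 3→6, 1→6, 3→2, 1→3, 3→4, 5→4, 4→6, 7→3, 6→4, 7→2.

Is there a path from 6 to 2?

Yes

Explore from 6.
Distance 1: reach 1, 4.
Distance 2: reach 3, 7.
Distance 3: reach 2.
Found 2.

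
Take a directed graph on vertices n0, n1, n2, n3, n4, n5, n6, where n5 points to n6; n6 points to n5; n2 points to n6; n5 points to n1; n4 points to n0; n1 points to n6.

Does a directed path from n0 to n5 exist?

n0 has no outgoing edges, so nothing is reachable from it.

No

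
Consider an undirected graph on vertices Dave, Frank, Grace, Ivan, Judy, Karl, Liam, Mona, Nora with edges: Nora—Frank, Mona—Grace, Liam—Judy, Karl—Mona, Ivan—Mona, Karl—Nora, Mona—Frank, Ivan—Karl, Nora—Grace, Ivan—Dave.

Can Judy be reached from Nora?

Explore from Nora.
Distance 1: reach Frank, Grace, Karl.
Distance 2: reach Ivan, Mona.
Distance 3: reach Dave.
The search is exhausted without reaching Judy; it lies in a different component.

No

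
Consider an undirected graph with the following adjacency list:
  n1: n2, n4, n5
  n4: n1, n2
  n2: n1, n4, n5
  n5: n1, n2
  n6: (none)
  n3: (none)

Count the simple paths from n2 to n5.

n2–n1–n5
n2–n4–n1–n5
n2–n5

3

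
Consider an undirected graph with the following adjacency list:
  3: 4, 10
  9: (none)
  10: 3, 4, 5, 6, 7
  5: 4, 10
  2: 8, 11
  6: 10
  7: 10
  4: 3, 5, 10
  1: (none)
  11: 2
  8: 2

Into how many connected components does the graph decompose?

From 1: component {1}.
From 2: component {2, 8, 11}.
From 3: component {3, 4, 5, 6, 7, 10}.
From 9: component {9}.
That's 4 components.

4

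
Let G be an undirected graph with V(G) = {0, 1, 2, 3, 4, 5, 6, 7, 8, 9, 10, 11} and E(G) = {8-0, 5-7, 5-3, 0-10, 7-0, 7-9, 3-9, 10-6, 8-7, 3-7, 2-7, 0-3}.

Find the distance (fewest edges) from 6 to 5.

4

Distance 0: 6.
Distance 1: 10.
Distance 2: 0.
Distance 3: 3, 7, 8.
Distance 4: 2, 5, 9 — contains 5.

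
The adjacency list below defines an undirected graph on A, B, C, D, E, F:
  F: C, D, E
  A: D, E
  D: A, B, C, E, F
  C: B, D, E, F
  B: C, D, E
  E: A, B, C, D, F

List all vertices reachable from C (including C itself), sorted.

Start at C.
Its neighbours: B, D, E, F.
Then their neighbours: A.
Every vertex is now reached.

A, B, C, D, E, F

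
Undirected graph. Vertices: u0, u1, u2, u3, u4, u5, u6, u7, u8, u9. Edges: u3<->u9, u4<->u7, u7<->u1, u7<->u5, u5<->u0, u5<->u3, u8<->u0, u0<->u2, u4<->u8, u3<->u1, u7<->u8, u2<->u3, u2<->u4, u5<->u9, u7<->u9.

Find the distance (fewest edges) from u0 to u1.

3

Distance 0: u0.
Distance 1: u2, u5, u8.
Distance 2: u3, u4, u7, u9.
Distance 3: u1 — contains u1.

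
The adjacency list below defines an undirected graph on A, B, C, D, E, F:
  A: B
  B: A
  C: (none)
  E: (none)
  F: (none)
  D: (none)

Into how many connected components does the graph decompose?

5

From A: component {A, B}.
From C: component {C}.
From D: component {D}.
From E: component {E}.
From F: component {F}.
That's 5 components.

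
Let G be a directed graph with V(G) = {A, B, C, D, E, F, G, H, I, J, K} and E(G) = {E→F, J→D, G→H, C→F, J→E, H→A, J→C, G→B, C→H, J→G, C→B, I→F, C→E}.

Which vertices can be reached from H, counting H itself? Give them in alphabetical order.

A, H

Start at H.
Its neighbours: A.
Nothing further is reachable.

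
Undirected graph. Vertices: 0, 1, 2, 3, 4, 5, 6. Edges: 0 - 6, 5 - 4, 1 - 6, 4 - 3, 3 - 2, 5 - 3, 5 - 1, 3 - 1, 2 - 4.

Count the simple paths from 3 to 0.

3–1–6–0
3–2–4–5–1–6–0
3–4–5–1–6–0
3–5–1–6–0

4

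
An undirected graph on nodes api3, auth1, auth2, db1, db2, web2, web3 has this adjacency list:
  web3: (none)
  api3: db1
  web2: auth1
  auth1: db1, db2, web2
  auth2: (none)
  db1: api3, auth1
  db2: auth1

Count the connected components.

3

From api3: component {api3, auth1, db1, db2, web2}.
From auth2: component {auth2}.
From web3: component {web3}.
That's 3 components.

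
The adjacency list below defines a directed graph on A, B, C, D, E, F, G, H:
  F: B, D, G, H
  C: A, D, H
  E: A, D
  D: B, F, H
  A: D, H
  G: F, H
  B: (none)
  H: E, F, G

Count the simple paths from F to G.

3

F→D→H→G
F→G
F→H→G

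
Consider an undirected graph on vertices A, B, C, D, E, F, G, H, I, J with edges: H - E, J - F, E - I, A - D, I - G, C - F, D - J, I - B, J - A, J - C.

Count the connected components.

2

From A: component {A, C, D, F, J}.
From B: component {B, E, G, H, I}.
That's 2 components.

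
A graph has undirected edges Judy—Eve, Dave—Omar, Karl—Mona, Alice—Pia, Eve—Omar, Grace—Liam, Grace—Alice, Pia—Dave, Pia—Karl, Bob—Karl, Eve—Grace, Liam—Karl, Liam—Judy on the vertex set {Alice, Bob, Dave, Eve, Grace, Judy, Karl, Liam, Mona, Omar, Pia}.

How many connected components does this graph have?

From Alice: component {Alice, Bob, Dave, Eve, Grace, Judy, Karl, Liam, Mona, Omar, Pia}.
That's 1 component.

1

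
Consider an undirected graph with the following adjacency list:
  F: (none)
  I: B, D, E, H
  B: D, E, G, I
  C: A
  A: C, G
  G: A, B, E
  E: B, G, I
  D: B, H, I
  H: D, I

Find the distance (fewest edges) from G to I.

Distance 0: G.
Distance 1: A, B, E.
Distance 2: C, D, I — contains I.

2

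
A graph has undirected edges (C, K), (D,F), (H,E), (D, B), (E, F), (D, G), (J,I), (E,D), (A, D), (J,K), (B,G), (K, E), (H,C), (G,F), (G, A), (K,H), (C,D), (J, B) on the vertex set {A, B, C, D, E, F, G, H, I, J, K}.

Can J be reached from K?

Yes

Explore from K.
Distance 1: reach C, E, H, J.
Found J.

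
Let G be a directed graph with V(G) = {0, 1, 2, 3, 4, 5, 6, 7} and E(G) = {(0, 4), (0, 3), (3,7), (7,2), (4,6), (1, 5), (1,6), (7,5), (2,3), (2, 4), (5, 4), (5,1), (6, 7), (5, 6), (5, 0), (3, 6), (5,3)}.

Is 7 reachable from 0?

Explore from 0.
Distance 1: reach 3, 4.
Distance 2: reach 6, 7.
Found 7.

Yes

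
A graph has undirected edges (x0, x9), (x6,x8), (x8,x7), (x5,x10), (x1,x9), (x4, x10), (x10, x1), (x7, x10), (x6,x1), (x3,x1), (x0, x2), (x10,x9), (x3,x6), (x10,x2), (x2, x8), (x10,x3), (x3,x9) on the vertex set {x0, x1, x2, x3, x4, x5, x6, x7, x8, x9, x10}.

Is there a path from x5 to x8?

Explore from x5.
Distance 1: reach x10.
Distance 2: reach x1, x2, x3, x4, x7, x9.
Distance 3: reach x0, x6, x8.
Found x8.

Yes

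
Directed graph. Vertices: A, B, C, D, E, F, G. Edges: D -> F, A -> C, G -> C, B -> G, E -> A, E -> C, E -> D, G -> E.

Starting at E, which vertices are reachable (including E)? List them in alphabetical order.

Start at E.
Its neighbours: A, C, D.
Then their neighbours: F.
Nothing further is reachable.

A, C, D, E, F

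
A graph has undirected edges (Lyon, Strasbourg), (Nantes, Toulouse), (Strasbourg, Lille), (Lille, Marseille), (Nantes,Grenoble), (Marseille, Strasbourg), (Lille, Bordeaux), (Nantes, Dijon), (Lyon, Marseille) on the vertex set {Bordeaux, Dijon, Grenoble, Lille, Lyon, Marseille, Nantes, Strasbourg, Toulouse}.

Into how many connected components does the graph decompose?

2

From Bordeaux: component {Bordeaux, Lille, Lyon, Marseille, Strasbourg}.
From Dijon: component {Dijon, Grenoble, Nantes, Toulouse}.
That's 2 components.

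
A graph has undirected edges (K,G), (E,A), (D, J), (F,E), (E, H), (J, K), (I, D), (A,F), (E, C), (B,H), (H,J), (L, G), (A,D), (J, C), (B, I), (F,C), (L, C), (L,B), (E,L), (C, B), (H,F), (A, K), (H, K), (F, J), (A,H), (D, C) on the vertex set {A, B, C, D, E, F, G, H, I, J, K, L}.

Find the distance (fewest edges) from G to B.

Distance 0: G.
Distance 1: K, L.
Distance 2: A, B, C, E, H, J — contains B.

2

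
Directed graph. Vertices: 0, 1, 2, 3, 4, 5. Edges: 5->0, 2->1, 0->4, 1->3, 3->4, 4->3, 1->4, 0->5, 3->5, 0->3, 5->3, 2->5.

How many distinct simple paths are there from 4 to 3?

4→3

1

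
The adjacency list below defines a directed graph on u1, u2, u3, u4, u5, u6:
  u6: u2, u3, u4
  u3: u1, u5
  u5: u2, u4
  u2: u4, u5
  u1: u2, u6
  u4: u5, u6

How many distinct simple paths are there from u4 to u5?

u4→u5
u4→u6→u2→u5
u4→u6→u3→u1→u2→u5
u4→u6→u3→u5

4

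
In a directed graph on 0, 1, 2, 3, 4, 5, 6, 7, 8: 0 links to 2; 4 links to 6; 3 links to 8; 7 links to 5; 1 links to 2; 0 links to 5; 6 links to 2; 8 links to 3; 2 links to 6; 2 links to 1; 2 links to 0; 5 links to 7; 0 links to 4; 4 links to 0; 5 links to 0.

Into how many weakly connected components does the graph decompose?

2

From 0: component {0, 1, 2, 4, 5, 6, 7}.
From 3: component {3, 8}.
That's 2 components.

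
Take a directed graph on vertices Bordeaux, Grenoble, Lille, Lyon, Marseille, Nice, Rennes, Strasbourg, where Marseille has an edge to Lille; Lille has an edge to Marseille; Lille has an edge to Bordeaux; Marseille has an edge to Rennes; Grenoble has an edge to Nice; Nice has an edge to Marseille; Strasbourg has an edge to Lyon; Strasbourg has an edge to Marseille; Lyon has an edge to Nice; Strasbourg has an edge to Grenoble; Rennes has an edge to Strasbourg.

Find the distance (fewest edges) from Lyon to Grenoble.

5

Distance 0: Lyon.
Distance 1: Nice.
Distance 2: Marseille.
Distance 3: Lille, Rennes.
Distance 4: Bordeaux, Strasbourg.
Distance 5: Grenoble — contains Grenoble.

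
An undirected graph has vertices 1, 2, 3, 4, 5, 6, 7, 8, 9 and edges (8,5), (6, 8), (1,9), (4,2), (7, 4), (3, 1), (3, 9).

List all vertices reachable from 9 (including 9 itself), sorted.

1, 3, 9

Start at 9.
Its neighbours: 1, 3.
Nothing further is reachable.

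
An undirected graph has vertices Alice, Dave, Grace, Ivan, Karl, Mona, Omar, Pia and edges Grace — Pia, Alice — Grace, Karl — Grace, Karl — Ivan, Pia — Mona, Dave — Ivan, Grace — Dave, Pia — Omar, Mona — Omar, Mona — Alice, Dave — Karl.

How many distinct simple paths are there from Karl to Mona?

9

Karl–Dave–Grace–Alice–Mona
Karl–Dave–Grace–Pia–Mona
Karl–Dave–Grace–Pia–Omar–Mona
Karl–Grace–Alice–Mona
Karl–Grace–Pia–Mona
Karl–Grace–Pia–Omar–Mona
Karl–Ivan–Dave–Grace–Alice–Mona
Karl–Ivan–Dave–Grace–Pia–Mona
Karl–Ivan–Dave–Grace–Pia–Omar–Mona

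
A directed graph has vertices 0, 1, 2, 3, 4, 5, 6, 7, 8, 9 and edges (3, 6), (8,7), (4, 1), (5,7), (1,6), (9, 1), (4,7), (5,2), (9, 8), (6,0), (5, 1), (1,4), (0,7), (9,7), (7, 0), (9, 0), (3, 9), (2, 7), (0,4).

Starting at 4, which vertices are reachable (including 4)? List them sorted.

Start at 4.
Its neighbours: 1, 7.
Then their neighbours: 0, 6.
Nothing further is reachable.

0, 1, 4, 6, 7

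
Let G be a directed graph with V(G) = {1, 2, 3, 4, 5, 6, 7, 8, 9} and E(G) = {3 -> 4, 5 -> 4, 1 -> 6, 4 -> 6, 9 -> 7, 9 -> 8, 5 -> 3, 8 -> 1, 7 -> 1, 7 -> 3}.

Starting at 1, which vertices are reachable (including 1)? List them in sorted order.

Start at 1.
Its neighbours: 6.
Nothing further is reachable.

1, 6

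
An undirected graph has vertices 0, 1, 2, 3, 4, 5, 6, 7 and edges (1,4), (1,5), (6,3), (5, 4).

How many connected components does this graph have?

5

From 0: component {0}.
From 1: component {1, 4, 5}.
From 2: component {2}.
From 3: component {3, 6}.
From 7: component {7}.
That's 5 components.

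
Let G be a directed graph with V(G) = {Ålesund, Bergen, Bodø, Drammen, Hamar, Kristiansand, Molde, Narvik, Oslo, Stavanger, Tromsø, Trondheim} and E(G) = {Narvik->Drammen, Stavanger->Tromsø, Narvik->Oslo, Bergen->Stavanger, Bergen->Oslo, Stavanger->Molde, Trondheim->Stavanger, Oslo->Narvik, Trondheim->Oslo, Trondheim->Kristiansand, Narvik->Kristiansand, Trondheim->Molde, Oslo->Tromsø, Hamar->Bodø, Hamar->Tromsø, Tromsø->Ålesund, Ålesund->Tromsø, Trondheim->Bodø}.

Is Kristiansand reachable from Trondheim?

Explore from Trondheim.
Distance 1: reach Bodø, Kristiansand, Molde, Oslo, Stavanger.
Found Kristiansand.

Yes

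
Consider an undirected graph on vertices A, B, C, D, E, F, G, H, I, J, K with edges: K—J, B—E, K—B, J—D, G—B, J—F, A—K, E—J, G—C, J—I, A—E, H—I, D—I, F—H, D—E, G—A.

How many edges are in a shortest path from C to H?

6

Distance 0: C.
Distance 1: G.
Distance 2: A, B.
Distance 3: E, K.
Distance 4: D, J.
Distance 5: F, I.
Distance 6: H — contains H.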